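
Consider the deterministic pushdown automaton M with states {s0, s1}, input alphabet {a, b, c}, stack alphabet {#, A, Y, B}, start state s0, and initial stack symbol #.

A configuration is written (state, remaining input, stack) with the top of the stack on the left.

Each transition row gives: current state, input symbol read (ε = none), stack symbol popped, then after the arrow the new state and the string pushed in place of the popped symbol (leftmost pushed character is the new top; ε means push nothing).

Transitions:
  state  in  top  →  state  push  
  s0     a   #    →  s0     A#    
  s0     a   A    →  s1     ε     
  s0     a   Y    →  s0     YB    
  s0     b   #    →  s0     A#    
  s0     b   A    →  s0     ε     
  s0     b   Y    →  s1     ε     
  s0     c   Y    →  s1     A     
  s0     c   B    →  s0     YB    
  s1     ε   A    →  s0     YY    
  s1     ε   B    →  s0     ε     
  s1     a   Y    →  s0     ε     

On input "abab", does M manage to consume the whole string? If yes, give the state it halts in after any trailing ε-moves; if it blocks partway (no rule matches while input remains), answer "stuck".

s0

(s0, abab, #) ⊢ (s0, bab, A#) ⊢ (s0, ab, #) ⊢ (s0, b, A#) ⊢ (s0, ε, #)
All input consumed; M is in state s0.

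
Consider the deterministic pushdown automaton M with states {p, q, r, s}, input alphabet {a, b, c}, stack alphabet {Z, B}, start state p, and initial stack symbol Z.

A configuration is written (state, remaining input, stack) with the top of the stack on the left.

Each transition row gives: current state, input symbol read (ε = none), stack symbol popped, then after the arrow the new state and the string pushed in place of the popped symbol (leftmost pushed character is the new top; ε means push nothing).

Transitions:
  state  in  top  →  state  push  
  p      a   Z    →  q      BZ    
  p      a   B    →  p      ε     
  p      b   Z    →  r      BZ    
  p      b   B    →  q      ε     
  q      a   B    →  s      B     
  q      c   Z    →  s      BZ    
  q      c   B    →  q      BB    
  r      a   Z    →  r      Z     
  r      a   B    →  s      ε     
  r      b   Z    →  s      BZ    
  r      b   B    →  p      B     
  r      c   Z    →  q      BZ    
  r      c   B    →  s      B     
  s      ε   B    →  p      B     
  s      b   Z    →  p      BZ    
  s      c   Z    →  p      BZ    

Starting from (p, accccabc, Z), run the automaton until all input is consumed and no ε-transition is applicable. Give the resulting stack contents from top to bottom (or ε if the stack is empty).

(p, accccabc, Z) ⊢ (q, ccccabc, BZ) ⊢ (q, cccabc, BBZ) ⊢ (q, ccabc, BBBZ) ⊢ (q, cabc, BBBBZ) ⊢ (q, abc, BBBBBZ) ⊢ (s, bc, BBBBBZ) ⊢ (p, bc, BBBBBZ) ⊢ (q, c, BBBBZ) ⊢ (q, ε, BBBBBZ)
All input consumed in state q with stack BBBBBZ.

BBBBBZ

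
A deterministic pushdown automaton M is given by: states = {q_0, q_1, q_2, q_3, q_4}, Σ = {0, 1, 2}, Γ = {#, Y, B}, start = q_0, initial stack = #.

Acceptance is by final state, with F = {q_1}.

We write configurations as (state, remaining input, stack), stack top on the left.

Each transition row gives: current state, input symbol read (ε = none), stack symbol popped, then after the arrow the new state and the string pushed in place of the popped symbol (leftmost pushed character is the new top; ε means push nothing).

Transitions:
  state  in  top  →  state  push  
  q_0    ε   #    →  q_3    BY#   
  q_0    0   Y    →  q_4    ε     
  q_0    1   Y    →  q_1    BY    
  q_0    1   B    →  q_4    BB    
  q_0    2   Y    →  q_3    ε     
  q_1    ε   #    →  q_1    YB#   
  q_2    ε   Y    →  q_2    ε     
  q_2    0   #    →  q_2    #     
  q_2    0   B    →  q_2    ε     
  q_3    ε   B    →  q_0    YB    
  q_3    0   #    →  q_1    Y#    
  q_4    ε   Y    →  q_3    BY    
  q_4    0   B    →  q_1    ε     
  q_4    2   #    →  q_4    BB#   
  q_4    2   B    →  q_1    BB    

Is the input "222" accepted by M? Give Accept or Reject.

(q_0, 222, #)
  ε-move, top #: go to q_3, push BY# → (q_3, 222, BY#)
  ε-move, top B: go to q_0, push YB → (q_0, 222, YBY#)
  read 2, top Y: go to q_3, push ε → (q_3, 22, BY#)
  ε-move, top B: go to q_0, push YB → (q_0, 22, YBY#)
  read 2, top Y: go to q_3, push ε → (q_3, 2, BY#)
  ε-move, top B: go to q_0, push YB → (q_0, 2, YBY#)
  read 2, top Y: go to q_3, push ε → (q_3, ε, BY#)
  ε-move, top B: go to q_0, push YB → (q_0, ε, YBY#)
All input consumed; state q_0 ∉ F and no further ε-move applies.

Reject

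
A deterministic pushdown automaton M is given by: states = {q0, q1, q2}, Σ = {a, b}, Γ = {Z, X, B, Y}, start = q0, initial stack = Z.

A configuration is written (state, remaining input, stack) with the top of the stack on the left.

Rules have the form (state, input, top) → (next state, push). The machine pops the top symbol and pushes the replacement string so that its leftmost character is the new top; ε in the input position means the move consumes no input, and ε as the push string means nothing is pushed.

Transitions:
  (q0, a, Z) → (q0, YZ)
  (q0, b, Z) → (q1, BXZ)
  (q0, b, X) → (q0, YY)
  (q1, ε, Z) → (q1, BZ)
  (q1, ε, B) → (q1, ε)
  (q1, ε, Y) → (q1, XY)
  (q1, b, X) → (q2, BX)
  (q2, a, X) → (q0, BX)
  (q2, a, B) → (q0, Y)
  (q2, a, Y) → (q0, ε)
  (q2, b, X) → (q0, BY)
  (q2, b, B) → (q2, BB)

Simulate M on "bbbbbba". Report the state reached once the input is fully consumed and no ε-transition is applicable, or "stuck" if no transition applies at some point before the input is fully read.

q0

(q0, bbbbbba, Z) ⊢ (q1, bbbbba, BXZ) ⊢ (q1, bbbbba, XZ) ⊢ (q2, bbbba, BXZ) ⊢ (q2, bbba, BBXZ) ⊢ (q2, bba, BBBXZ) ⊢ (q2, ba, BBBBXZ) ⊢ (q2, a, BBBBBXZ) ⊢ (q0, ε, YBBBBXZ)
All input consumed; M is in state q0.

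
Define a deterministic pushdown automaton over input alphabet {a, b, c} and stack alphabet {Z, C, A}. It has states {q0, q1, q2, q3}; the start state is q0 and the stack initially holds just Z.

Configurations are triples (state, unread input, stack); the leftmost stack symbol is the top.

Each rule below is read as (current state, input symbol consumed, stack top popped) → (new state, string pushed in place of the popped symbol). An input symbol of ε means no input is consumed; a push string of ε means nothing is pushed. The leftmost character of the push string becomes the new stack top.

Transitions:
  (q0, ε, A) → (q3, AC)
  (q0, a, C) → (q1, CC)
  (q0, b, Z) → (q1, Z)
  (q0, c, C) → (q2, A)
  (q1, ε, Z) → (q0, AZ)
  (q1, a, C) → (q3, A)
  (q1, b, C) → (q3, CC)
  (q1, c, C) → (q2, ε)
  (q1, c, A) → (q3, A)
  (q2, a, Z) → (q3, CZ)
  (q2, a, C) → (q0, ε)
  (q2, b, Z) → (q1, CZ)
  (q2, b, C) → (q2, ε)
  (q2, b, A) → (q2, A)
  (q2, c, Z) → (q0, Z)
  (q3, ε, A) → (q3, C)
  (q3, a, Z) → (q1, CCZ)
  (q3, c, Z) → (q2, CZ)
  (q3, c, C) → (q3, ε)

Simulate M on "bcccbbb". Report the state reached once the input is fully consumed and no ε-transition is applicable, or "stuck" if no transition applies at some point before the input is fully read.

q3

(q0, bcccbbb, Z)
  read b, top Z: go to q1, push Z → (q1, cccbbb, Z)
  ε-move, top Z: go to q0, push AZ → (q0, cccbbb, AZ)
  ε-move, top A: go to q3, push AC → (q3, cccbbb, ACZ)
  ε-move, top A: go to q3, push C → (q3, cccbbb, CCZ)
  read c, top C: go to q3, push ε → (q3, ccbbb, CZ)
  read c, top C: go to q3, push ε → (q3, cbbb, Z)
  read c, top Z: go to q2, push CZ → (q2, bbb, CZ)
  read b, top C: go to q2, push ε → (q2, bb, Z)
  read b, top Z: go to q1, push CZ → (q1, b, CZ)
  read b, top C: go to q3, push CC → (q3, ε, CCZ)
All input consumed; M is in state q3.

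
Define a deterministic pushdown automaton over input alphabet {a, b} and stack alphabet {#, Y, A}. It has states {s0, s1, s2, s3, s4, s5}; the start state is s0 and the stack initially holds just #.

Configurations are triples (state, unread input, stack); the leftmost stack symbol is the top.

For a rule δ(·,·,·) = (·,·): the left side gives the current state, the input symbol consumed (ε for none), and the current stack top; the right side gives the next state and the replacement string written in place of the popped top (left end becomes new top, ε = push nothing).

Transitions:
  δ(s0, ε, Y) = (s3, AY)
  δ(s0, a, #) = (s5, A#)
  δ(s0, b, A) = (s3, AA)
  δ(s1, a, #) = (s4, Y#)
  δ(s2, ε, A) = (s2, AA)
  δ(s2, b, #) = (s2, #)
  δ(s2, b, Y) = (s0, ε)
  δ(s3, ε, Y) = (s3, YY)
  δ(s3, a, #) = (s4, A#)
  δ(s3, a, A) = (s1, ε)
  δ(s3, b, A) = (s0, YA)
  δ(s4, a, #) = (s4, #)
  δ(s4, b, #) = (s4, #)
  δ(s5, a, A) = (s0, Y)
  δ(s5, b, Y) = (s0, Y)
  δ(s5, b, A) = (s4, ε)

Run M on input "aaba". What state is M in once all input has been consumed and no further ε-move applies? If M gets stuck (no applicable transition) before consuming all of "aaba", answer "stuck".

(s0, aaba, #) ⊢ (s5, aba, A#) ⊢ (s0, ba, Y#) ⊢ (s3, ba, AY#) ⊢ (s0, a, YAY#) ⊢ (s3, a, AYAY#) ⊢ (s1, ε, YAY#)
All input consumed; M is in state s1.

s1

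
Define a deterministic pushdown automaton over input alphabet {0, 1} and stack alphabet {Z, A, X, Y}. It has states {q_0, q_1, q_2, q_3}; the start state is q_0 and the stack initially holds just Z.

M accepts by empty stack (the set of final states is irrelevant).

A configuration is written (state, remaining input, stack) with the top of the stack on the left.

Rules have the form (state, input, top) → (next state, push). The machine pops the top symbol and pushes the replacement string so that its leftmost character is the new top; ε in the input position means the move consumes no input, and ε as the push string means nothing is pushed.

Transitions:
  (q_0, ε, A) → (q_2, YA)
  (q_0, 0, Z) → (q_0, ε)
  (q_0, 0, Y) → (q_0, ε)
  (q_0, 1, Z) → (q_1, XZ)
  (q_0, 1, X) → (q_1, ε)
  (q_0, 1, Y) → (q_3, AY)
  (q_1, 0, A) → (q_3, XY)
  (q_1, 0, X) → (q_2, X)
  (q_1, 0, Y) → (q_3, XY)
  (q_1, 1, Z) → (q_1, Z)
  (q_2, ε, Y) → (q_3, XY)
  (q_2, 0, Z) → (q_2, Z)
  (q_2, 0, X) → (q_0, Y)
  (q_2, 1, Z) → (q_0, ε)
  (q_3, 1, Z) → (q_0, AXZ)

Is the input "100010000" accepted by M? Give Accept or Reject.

(q_0, 100010000, Z) ⊢ (q_1, 00010000, XZ) ⊢ (q_2, 0010000, XZ) ⊢ (q_0, 010000, YZ) ⊢ (q_0, 10000, Z) ⊢ (q_1, 0000, XZ) ⊢ (q_2, 000, XZ) ⊢ (q_0, 00, YZ) ⊢ (q_0, 0, Z) ⊢ (q_0, ε, ε)
All input consumed and the stack is empty.

Accept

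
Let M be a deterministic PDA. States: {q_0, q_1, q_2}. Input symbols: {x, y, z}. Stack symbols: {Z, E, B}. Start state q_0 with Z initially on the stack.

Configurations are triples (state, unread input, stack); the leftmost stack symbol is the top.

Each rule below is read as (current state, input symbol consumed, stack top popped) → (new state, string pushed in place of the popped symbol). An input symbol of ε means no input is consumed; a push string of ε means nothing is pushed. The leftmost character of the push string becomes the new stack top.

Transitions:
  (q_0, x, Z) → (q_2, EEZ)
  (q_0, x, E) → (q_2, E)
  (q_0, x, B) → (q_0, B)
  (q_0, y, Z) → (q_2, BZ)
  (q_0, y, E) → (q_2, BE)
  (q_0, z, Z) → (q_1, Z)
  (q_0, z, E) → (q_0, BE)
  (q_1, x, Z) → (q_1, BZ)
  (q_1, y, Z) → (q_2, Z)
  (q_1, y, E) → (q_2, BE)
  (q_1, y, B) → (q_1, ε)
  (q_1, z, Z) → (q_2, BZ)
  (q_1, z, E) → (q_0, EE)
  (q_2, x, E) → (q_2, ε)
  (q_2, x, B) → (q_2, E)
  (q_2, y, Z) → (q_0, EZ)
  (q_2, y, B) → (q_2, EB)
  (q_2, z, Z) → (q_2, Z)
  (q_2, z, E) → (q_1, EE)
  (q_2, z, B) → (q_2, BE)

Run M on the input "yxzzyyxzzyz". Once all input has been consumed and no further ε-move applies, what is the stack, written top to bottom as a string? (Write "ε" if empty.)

EEBEEEEEZ

(q_0, yxzzyyxzzyz, Z)
  read y, top Z: go to q_2, push BZ → (q_2, xzzyyxzzyz, BZ)
  read x, top B: go to q_2, push E → (q_2, zzyyxzzyz, EZ)
  read z, top E: go to q_1, push EE → (q_1, zyyxzzyz, EEZ)
  read z, top E: go to q_0, push EE → (q_0, yyxzzyz, EEEZ)
  read y, top E: go to q_2, push BE → (q_2, yxzzyz, BEEEZ)
  read y, top B: go to q_2, push EB → (q_2, xzzyz, EBEEEZ)
  read x, top E: go to q_2, push ε → (q_2, zzyz, BEEEZ)
  read z, top B: go to q_2, push BE → (q_2, zyz, BEEEEZ)
  read z, top B: go to q_2, push BE → (q_2, yz, BEEEEEZ)
  read y, top B: go to q_2, push EB → (q_2, z, EBEEEEEZ)
  read z, top E: go to q_1, push EE → (q_1, ε, EEBEEEEEZ)
All input consumed in state q_1 with stack EEBEEEEEZ.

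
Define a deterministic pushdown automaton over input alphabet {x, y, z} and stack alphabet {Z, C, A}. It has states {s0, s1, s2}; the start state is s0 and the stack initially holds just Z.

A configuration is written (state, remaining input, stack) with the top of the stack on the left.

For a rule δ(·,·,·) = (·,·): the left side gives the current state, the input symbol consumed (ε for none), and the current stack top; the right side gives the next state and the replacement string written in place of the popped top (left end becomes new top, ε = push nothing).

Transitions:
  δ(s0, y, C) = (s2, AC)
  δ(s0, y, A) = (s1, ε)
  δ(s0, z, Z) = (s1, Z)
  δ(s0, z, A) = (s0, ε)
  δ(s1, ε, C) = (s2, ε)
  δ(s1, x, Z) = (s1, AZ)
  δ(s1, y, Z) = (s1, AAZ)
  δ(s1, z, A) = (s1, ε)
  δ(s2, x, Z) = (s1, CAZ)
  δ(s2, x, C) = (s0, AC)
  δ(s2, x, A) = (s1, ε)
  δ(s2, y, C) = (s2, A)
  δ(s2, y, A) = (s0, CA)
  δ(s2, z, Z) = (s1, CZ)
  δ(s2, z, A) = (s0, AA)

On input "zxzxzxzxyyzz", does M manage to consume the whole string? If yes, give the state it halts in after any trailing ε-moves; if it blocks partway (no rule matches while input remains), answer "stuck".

stuck

(s0, zxzxzxzxyyzz, Z)
  read z, top Z: go to s1, push Z → (s1, xzxzxzxyyzz, Z)
  read x, top Z: go to s1, push AZ → (s1, zxzxzxyyzz, AZ)
  read z, top A: go to s1, push ε → (s1, xzxzxyyzz, Z)
  read x, top Z: go to s1, push AZ → (s1, zxzxyyzz, AZ)
  read z, top A: go to s1, push ε → (s1, xzxyyzz, Z)
  read x, top Z: go to s1, push AZ → (s1, zxyyzz, AZ)
  read z, top A: go to s1, push ε → (s1, xyyzz, Z)
  read x, top Z: go to s1, push AZ → (s1, yyzz, AZ)
No transition for (s1, y, top A); M blocks with input yyzz remaining.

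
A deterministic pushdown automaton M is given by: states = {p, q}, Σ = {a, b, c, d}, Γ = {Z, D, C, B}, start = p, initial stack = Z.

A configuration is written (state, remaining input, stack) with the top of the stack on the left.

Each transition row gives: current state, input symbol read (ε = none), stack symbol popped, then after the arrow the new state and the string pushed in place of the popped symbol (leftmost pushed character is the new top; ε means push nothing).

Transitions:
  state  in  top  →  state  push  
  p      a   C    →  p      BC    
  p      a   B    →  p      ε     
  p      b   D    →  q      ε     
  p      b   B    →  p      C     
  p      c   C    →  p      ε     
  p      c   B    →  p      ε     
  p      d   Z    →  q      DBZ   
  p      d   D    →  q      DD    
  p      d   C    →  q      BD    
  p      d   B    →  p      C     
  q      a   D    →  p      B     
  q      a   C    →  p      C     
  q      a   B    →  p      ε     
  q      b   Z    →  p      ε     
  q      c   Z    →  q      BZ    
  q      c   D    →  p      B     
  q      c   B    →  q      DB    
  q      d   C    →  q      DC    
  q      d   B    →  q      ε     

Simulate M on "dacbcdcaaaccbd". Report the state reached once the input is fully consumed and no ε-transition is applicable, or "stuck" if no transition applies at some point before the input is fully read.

(p, dacbcdcaaaccbd, Z) ⊢ (q, acbcdcaaaccbd, DBZ) ⊢ (p, cbcdcaaaccbd, BBZ) ⊢ (p, bcdcaaaccbd, BZ) ⊢ (p, cdcaaaccbd, CZ) ⊢ (p, dcaaaccbd, Z) ⊢ (q, caaaccbd, DBZ) ⊢ (p, aaaccbd, BBZ) ⊢ (p, aaccbd, BZ) ⊢ (p, accbd, Z)
No transition for (p, a, top Z); M blocks with input accbd remaining.

stuck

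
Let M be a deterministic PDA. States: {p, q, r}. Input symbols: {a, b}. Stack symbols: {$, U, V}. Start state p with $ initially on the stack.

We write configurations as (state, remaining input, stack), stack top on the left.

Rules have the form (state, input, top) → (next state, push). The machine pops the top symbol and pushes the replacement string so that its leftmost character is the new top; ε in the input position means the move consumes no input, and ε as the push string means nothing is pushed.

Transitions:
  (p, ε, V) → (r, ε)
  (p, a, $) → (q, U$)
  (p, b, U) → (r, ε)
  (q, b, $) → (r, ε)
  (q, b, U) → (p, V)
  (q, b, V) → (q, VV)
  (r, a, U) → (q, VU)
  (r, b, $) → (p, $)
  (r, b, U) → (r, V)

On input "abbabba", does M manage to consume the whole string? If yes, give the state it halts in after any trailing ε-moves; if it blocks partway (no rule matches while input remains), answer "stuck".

q

(p, abbabba, $)
  read a, top $: go to q, push U$ → (q, bbabba, U$)
  read b, top U: go to p, push V → (p, babba, V$)
  ε-move, top V: go to r, push ε → (r, babba, $)
  read b, top $: go to p, push $ → (p, abba, $)
  read a, top $: go to q, push U$ → (q, bba, U$)
  read b, top U: go to p, push V → (p, ba, V$)
  ε-move, top V: go to r, push ε → (r, ba, $)
  read b, top $: go to p, push $ → (p, a, $)
  read a, top $: go to q, push U$ → (q, ε, U$)
All input consumed; M is in state q.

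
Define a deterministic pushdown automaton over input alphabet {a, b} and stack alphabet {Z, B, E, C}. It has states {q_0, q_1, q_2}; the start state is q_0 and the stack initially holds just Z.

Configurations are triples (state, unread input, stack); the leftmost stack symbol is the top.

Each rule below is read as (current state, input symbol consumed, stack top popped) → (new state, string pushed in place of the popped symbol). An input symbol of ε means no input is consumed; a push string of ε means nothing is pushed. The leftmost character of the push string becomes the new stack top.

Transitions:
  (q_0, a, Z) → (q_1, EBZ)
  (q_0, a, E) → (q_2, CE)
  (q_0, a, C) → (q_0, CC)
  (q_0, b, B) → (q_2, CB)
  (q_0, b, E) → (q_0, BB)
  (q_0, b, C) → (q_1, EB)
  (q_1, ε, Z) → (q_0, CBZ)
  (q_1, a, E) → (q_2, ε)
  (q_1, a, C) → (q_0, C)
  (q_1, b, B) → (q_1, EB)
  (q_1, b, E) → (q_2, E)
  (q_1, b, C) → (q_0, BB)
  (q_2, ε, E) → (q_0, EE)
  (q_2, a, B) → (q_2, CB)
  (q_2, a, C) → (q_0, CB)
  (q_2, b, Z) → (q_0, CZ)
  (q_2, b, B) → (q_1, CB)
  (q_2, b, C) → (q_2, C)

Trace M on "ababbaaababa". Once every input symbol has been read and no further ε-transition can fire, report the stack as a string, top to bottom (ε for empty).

(q_0, ababbaaababa, Z) ⊢ (q_1, babbaaababa, EBZ) ⊢ (q_2, abbaaababa, EBZ) ⊢ (q_0, abbaaababa, EEBZ) ⊢ (q_2, bbaaababa, CEEBZ) ⊢ (q_2, baaababa, CEEBZ) ⊢ (q_2, aaababa, CEEBZ) ⊢ (q_0, aababa, CBEEBZ) ⊢ (q_0, ababa, CCBEEBZ) ⊢ (q_0, baba, CCCBEEBZ) ⊢ (q_1, aba, EBCCBEEBZ) ⊢ (q_2, ba, BCCBEEBZ) ⊢ (q_1, a, CBCCBEEBZ) ⊢ (q_0, ε, CBCCBEEBZ)
All input consumed in state q_0 with stack CBCCBEEBZ.

CBCCBEEBZ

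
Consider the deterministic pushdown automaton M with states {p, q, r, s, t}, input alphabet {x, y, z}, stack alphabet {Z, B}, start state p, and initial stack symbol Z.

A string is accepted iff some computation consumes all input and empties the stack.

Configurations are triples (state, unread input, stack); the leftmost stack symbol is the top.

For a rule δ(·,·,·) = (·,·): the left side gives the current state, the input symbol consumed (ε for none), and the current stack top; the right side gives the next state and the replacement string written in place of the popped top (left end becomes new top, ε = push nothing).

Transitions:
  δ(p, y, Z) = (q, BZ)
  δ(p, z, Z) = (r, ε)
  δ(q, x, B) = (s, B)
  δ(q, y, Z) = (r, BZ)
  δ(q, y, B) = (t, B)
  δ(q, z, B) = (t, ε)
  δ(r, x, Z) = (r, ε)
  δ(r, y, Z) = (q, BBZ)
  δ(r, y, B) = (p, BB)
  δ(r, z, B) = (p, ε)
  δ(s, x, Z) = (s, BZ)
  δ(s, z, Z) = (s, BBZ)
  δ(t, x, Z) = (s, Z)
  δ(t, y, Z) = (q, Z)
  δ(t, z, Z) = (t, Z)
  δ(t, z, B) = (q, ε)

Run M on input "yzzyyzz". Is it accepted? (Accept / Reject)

Accept

(p, yzzyyzz, Z) ⊢ (q, zzyyzz, BZ) ⊢ (t, zyyzz, Z) ⊢ (t, yyzz, Z) ⊢ (q, yzz, Z) ⊢ (r, zz, BZ) ⊢ (p, z, Z) ⊢ (r, ε, ε)
All input consumed and the stack is empty.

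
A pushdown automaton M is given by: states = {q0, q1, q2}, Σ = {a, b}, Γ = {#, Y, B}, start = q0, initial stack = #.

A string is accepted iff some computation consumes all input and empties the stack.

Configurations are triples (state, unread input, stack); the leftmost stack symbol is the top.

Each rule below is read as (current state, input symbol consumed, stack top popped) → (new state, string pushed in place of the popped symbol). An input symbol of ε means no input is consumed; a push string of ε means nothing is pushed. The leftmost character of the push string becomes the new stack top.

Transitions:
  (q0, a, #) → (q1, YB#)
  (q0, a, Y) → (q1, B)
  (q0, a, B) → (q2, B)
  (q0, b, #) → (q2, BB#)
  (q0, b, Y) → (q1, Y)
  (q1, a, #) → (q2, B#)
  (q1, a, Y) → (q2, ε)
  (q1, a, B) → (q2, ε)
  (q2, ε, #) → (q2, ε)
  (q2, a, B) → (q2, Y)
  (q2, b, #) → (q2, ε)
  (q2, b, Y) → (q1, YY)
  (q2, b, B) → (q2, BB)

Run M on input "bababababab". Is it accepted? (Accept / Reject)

Reject

No computation consumes all input and empties the stack.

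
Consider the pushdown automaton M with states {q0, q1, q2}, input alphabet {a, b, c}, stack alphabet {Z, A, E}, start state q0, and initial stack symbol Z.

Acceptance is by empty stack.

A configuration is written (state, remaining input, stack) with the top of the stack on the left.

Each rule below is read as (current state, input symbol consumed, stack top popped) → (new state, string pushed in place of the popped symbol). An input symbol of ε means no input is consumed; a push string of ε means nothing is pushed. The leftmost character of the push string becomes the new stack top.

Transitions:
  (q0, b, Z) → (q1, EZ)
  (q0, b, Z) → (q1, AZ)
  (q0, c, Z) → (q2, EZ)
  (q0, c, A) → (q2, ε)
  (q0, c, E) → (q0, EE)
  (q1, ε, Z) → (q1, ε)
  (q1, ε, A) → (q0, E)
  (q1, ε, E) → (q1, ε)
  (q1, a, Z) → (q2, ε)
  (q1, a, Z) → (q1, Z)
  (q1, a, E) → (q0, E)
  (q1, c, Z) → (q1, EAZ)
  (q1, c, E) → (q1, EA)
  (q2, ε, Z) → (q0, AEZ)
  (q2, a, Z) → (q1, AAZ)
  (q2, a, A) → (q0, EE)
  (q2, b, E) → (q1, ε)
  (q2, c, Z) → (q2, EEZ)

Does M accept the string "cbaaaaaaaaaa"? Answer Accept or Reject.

Accept

One accepting computation: (q0, cbaaaaaaaaaa, Z) ⊢ (q2, baaaaaaaaaa, EZ) ⊢ (q1, aaaaaaaaaa, Z) ⊢ (q1, aaaaaaaaa, Z) ⊢ (q1, aaaaaaaa, Z) ⊢ (q1, aaaaaaa, Z) ⊢ (q1, aaaaaa, Z) ⊢ (q1, aaaaa, Z) ⊢ (q1, aaaa, Z) ⊢ (q1, aaa, Z) ⊢ (q1, aa, Z) ⊢ (q1, a, Z) ⊢ (q2, ε, ε)
All input consumed and the stack is empty.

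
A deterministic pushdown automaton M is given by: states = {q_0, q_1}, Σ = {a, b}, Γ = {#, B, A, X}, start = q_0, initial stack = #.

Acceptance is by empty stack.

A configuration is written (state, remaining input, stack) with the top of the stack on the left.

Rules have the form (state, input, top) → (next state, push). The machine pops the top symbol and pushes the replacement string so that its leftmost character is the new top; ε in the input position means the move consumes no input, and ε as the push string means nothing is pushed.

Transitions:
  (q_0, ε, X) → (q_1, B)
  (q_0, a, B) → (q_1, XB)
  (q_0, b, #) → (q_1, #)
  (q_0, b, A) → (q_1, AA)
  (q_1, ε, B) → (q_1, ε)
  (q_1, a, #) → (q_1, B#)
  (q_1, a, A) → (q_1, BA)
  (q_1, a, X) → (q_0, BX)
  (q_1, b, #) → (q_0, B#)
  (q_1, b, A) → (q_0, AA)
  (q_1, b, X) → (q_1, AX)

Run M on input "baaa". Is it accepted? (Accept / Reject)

Reject

(q_0, baaa, #)
  read b, top #: go to q_1, push # → (q_1, aaa, #)
  read a, top #: go to q_1, push B# → (q_1, aa, B#)
  ε-move, top B: go to q_1, push ε → (q_1, aa, #)
  read a, top #: go to q_1, push B# → (q_1, a, B#)
  ε-move, top B: go to q_1, push ε → (q_1, a, #)
  read a, top #: go to q_1, push B# → (q_1, ε, B#)
  ε-move, top B: go to q_1, push ε → (q_1, ε, #)
All input consumed; stack is #, not empty, and no further ε-move applies.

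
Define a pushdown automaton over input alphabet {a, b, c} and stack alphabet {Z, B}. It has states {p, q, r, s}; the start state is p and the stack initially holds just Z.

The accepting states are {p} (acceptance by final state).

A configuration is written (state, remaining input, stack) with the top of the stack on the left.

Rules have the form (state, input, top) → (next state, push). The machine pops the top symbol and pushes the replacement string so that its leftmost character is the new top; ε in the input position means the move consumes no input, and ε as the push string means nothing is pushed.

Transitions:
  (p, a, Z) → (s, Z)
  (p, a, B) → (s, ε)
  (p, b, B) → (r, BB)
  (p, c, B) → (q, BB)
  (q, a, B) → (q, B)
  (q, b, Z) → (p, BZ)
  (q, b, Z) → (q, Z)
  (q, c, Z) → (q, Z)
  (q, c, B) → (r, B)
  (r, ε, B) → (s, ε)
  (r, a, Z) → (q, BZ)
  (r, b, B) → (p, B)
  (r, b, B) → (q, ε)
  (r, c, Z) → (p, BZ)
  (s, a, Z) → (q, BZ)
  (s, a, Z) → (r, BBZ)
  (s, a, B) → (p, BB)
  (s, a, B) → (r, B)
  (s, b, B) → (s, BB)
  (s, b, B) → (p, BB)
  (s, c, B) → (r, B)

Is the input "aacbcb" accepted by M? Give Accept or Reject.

Accept

One accepting computation: (p, aacbcb, Z) ⊢ (s, acbcb, Z) ⊢ (q, cbcb, BZ) ⊢ (r, bcb, BZ) ⊢ (q, cb, Z) ⊢ (q, b, Z) ⊢ (p, ε, BZ)
All input consumed and state p ∈ F.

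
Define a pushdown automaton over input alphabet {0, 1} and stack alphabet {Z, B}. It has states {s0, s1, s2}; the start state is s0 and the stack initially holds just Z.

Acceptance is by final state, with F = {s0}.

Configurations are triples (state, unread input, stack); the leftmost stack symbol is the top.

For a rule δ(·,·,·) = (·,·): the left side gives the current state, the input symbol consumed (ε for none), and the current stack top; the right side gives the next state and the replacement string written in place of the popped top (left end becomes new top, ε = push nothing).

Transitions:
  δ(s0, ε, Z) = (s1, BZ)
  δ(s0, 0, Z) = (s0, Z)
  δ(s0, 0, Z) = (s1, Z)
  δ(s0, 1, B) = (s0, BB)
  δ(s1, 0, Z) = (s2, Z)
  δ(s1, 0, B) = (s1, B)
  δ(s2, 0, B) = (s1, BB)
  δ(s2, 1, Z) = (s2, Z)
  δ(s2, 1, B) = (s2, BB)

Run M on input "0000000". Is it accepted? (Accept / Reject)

Accept

One accepting computation: (s0, 0000000, Z) ⊢ (s0, 000000, Z) ⊢ (s0, 00000, Z) ⊢ (s0, 0000, Z) ⊢ (s0, 000, Z) ⊢ (s0, 00, Z) ⊢ (s0, 0, Z) ⊢ (s0, ε, Z)
All input consumed and state s0 ∈ F.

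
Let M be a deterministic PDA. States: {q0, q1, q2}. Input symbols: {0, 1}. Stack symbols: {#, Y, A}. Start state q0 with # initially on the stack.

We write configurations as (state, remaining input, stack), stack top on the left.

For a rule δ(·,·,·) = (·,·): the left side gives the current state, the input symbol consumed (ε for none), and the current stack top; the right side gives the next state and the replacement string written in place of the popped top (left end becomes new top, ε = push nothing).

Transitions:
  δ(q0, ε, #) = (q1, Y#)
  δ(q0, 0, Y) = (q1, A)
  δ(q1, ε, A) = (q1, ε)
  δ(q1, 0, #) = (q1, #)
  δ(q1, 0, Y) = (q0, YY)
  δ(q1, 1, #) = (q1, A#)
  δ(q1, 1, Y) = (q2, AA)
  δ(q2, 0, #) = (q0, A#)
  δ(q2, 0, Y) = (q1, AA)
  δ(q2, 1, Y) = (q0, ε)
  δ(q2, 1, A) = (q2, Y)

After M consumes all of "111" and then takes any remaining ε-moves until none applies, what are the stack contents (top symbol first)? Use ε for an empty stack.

(q0, 111, #)
  ε-move, top #: go to q1, push Y# → (q1, 111, Y#)
  read 1, top Y: go to q2, push AA → (q2, 11, AA#)
  read 1, top A: go to q2, push Y → (q2, 1, YA#)
  read 1, top Y: go to q0, push ε → (q0, ε, A#)
All input consumed in state q0 with stack A#.

A#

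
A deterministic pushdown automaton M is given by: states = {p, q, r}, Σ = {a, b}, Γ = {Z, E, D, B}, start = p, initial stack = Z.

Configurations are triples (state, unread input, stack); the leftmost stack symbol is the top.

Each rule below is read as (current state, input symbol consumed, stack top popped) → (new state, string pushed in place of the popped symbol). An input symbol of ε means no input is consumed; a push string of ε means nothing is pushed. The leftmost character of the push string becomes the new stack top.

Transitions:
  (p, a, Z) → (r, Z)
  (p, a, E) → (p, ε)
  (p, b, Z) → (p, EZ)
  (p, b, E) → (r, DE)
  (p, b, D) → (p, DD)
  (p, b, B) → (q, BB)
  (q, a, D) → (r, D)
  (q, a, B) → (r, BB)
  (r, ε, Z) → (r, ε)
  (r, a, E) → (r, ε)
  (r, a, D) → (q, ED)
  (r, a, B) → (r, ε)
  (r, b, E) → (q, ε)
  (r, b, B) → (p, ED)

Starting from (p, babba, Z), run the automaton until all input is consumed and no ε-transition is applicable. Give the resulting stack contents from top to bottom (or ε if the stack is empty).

(p, babba, Z)
  read b, top Z: go to p, push EZ → (p, abba, EZ)
  read a, top E: go to p, push ε → (p, bba, Z)
  read b, top Z: go to p, push EZ → (p, ba, EZ)
  read b, top E: go to r, push DE → (r, a, DEZ)
  read a, top D: go to q, push ED → (q, ε, EDEZ)
All input consumed in state q with stack EDEZ.

EDEZ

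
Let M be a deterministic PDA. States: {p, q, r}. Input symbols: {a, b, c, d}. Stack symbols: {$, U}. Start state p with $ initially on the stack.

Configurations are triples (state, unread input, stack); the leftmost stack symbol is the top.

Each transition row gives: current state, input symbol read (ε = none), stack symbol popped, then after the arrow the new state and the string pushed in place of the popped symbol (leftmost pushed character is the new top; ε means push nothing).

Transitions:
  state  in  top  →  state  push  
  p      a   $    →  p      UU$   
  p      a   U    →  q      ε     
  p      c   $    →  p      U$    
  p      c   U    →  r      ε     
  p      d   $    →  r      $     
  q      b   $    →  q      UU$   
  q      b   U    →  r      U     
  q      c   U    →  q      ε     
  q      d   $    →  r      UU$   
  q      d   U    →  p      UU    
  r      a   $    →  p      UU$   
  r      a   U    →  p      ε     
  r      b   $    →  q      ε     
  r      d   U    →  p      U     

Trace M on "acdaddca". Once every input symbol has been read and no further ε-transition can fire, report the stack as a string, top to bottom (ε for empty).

(p, acdaddca, $)
  read a, top $: go to p, push UU$ → (p, cdaddca, UU$)
  read c, top U: go to r, push ε → (r, daddca, U$)
  read d, top U: go to p, push U → (p, addca, U$)
  read a, top U: go to q, push ε → (q, ddca, $)
  read d, top $: go to r, push UU$ → (r, dca, UU$)
  read d, top U: go to p, push U → (p, ca, UU$)
  read c, top U: go to r, push ε → (r, a, U$)
  read a, top U: go to p, push ε → (p, ε, $)
All input consumed in state p with stack $.

$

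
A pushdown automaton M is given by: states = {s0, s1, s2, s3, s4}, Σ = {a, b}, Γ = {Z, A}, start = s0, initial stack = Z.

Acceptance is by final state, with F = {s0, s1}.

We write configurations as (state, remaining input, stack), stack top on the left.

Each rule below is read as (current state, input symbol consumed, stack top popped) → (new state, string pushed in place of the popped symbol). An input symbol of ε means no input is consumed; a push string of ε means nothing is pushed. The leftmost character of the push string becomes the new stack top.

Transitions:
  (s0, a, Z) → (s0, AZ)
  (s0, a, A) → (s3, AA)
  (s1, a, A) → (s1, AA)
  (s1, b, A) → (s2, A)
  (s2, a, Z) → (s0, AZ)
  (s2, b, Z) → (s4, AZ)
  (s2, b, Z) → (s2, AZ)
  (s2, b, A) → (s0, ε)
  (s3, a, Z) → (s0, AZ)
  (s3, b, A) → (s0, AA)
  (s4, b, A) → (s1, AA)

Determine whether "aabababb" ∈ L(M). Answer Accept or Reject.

No computation consumes all input and reaches a final state.

Reject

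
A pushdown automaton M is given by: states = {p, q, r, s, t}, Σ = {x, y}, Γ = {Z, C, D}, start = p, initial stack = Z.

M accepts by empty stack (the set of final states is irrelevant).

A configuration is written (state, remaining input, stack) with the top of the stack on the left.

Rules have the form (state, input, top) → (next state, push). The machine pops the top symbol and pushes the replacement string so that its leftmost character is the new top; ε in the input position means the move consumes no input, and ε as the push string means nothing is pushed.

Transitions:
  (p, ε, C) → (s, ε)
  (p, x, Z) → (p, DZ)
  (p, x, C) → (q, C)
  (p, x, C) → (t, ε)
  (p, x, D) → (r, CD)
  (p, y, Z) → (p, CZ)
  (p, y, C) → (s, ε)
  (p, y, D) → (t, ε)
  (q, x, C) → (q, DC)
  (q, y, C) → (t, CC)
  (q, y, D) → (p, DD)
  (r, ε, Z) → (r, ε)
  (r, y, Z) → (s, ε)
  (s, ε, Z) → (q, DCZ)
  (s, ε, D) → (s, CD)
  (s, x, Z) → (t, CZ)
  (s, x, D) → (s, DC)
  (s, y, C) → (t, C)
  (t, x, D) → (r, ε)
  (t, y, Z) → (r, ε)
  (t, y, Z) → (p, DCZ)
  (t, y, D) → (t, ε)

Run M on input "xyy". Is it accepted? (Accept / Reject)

One accepting computation: (p, xyy, Z) ⊢ (p, yy, DZ) ⊢ (t, y, Z) ⊢ (r, ε, ε)
All input consumed and the stack is empty.

Accept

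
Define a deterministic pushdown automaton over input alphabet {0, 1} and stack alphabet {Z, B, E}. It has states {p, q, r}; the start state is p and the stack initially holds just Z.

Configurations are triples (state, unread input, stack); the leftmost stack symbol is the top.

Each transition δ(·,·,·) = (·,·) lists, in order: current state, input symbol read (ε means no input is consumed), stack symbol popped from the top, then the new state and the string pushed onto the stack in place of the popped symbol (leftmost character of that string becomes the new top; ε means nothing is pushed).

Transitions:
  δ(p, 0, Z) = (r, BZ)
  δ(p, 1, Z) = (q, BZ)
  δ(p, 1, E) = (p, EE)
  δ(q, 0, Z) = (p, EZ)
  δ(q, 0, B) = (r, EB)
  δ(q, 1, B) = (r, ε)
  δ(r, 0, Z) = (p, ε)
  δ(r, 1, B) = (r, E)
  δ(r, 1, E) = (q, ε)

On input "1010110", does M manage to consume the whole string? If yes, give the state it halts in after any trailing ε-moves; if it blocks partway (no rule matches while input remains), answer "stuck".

p

(p, 1010110, Z) ⊢ (q, 010110, BZ) ⊢ (r, 10110, EBZ) ⊢ (q, 0110, BZ) ⊢ (r, 110, EBZ) ⊢ (q, 10, BZ) ⊢ (r, 0, Z) ⊢ (p, ε, ε)
All input consumed; M is in state p.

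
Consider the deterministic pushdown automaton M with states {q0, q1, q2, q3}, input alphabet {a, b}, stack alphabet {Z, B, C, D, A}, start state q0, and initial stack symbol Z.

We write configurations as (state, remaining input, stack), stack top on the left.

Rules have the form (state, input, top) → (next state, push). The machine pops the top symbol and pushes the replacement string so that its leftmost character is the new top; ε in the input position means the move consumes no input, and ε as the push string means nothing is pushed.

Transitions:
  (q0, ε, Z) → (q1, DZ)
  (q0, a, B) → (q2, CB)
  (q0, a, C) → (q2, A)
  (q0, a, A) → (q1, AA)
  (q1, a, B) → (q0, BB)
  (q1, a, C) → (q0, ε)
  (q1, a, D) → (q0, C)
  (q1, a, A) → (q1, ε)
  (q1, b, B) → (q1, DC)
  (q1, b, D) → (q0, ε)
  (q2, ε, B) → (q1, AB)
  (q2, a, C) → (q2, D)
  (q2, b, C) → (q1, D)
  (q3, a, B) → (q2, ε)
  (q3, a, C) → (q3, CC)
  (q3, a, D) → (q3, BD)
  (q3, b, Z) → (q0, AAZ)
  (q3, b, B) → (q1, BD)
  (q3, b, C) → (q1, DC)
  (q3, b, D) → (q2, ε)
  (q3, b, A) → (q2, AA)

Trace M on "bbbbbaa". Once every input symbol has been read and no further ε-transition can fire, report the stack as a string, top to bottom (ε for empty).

(q0, bbbbbaa, Z)
  ε-move, top Z: go to q1, push DZ → (q1, bbbbbaa, DZ)
  read b, top D: go to q0, push ε → (q0, bbbbaa, Z)
  ε-move, top Z: go to q1, push DZ → (q1, bbbbaa, DZ)
  read b, top D: go to q0, push ε → (q0, bbbaa, Z)
  ε-move, top Z: go to q1, push DZ → (q1, bbbaa, DZ)
  read b, top D: go to q0, push ε → (q0, bbaa, Z)
  ε-move, top Z: go to q1, push DZ → (q1, bbaa, DZ)
  read b, top D: go to q0, push ε → (q0, baa, Z)
  ε-move, top Z: go to q1, push DZ → (q1, baa, DZ)
  read b, top D: go to q0, push ε → (q0, aa, Z)
  ε-move, top Z: go to q1, push DZ → (q1, aa, DZ)
  read a, top D: go to q0, push C → (q0, a, CZ)
  read a, top C: go to q2, push A → (q2, ε, AZ)
All input consumed in state q2 with stack AZ.

AZ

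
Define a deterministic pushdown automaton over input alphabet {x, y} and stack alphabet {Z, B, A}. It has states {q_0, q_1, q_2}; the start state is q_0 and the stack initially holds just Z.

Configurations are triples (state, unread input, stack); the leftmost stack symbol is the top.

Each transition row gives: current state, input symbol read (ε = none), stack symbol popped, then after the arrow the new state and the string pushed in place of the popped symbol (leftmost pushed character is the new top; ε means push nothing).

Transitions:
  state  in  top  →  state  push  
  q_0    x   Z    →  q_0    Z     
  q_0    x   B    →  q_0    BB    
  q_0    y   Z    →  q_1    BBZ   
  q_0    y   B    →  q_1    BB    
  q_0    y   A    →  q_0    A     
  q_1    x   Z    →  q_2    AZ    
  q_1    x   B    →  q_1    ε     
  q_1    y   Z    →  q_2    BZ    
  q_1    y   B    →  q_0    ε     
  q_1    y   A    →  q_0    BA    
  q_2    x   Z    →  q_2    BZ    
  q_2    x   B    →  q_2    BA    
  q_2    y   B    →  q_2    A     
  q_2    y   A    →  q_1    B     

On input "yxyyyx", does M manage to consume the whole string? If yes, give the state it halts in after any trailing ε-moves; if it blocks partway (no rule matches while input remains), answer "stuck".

(q_0, yxyyyx, Z) ⊢ (q_1, xyyyx, BBZ) ⊢ (q_1, yyyx, BZ) ⊢ (q_0, yyx, Z) ⊢ (q_1, yx, BBZ) ⊢ (q_0, x, BZ) ⊢ (q_0, ε, BBZ)
All input consumed; M is in state q_0.

q_0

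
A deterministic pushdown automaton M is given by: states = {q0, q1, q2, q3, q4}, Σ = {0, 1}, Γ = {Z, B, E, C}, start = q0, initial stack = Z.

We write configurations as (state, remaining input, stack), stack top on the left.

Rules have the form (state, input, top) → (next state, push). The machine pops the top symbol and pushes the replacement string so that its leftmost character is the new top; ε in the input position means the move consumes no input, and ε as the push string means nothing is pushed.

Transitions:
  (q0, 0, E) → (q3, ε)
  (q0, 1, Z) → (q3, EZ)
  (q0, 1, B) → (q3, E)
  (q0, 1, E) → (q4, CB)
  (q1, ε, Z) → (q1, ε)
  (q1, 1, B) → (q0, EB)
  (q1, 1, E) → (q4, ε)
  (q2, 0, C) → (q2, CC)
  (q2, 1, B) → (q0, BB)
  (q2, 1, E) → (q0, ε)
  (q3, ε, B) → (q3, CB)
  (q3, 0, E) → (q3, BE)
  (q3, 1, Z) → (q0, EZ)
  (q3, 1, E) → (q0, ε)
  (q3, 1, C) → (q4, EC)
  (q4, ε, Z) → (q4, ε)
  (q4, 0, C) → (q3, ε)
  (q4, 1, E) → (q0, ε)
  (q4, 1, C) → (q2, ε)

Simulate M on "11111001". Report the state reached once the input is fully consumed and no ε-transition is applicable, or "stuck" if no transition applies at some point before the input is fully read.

stuck

(q0, 11111001, Z)
  read 1, top Z: go to q3, push EZ → (q3, 1111001, EZ)
  read 1, top E: go to q0, push ε → (q0, 111001, Z)
  read 1, top Z: go to q3, push EZ → (q3, 11001, EZ)
  read 1, top E: go to q0, push ε → (q0, 1001, Z)
  read 1, top Z: go to q3, push EZ → (q3, 001, EZ)
  read 0, top E: go to q3, push BE → (q3, 01, BEZ)
  ε-move, top B: go to q3, push CB → (q3, 01, CBEZ)
No transition for (q3, 0, top C); M blocks with input 01 remaining.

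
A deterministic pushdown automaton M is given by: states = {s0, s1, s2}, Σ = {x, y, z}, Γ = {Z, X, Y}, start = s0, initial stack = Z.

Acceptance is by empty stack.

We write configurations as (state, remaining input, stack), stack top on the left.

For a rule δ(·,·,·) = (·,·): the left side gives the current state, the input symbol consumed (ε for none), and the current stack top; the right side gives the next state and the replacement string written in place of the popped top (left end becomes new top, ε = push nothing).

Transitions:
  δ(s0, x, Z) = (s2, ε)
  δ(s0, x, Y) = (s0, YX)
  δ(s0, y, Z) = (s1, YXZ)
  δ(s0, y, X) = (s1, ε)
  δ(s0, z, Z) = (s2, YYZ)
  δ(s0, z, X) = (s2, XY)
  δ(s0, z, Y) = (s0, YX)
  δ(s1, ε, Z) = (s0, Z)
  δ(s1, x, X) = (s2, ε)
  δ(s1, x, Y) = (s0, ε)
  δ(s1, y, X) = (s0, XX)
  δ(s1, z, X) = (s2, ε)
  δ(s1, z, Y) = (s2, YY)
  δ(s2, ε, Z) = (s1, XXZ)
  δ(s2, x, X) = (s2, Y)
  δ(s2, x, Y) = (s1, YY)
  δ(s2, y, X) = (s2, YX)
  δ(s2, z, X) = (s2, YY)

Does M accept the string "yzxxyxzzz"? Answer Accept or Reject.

(s0, yzxxyxzzz, Z) ⊢ (s1, zxxyxzzz, YXZ) ⊢ (s2, xxyxzzz, YYXZ) ⊢ (s1, xyxzzz, YYYXZ) ⊢ (s0, yxzzz, YYXZ)
No transition applies at (s0, yxzzz, YYXZ); input not fully consumed.

Reject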